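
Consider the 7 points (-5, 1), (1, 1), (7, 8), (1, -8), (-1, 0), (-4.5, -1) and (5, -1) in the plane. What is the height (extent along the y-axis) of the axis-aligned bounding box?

max y = 8, min y = -8, so height = 16.

16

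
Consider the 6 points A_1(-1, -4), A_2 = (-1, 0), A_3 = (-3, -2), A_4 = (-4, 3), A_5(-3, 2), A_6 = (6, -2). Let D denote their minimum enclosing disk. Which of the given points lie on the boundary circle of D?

A_4, A_6

The farthest pair is A_4–A_6 with squared distance 125. The circle on this segment as diameter has centre (1, 0.5) and r² = 125/4 = 31.25.
Check A_1: distance² to centre = 24.25 ≤ 31.25, so it lies inside.
All remaining points lie in this disk, and no smaller disk contains both endpoints, so this is the minimum enclosing circle.
The points at distance exactly r from the centre are A_4, A_6 — 2 points.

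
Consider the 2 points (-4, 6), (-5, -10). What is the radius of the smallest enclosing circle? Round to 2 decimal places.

8.02

The smallest circle enclosing two points has them as diameter endpoints.
Centre = midpoint = (-4.5, -2); r² = |(-4, 6)−(-5, -10)|²/4 = 257/4 = 64.25.
r = √(64.25) ≈ 8.02.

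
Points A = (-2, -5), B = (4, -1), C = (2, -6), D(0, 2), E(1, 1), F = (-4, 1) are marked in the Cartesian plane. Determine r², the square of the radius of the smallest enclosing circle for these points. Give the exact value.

By Welzl's lemma the MEC is supported by two points (diametrically opposite) or three points (on a circumcircle).
The minimum enclosing circle is determined by three boundary points: B, C, F.
Their circumcentre is (-23/44, -23/11) with r² = 41905/1936.
The farthest remaining point D is at distance² 32929/1936 ≤ 41905/1936.

41905/1936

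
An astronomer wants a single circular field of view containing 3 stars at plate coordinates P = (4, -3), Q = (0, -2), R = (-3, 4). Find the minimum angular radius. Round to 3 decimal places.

4.950

Side lengths²: PQ² = 17, PR² = 98, QR² = 45.
Since PR² = 98 ≥ 45 + 17 = 62, the angle opposite PR is not acute, so the smallest enclosing circle has PR as diameter.
Centre = midpoint of PR = (0.5, 0.5), r² = 98/4 = 24.5.
r = √(24.5) ≈ 4.950.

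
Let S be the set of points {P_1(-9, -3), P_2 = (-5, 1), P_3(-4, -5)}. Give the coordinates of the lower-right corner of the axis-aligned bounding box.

(-4, -5)

x-range [-9, -4], y-range [-5, 1].
The lower-right corner is (-4, -5).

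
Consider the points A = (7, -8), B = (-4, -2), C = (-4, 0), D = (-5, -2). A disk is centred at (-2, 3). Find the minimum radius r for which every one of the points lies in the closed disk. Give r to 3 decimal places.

14.213

The required radius is the distance from (-2, 3) to the farthest point.
Squared distances: 202, 29, 13, 34.
Maximum is 202, attained at A.
r = √202 ≈ 14.213.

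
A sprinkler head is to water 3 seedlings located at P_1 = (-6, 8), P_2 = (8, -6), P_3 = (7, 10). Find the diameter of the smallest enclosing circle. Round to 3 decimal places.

19.880

Side lengths²: P_1P_2² = 392, P_1P_3² = 173, P_2P_3² = 257.
Since P_1P_2² = 392 < 257 + 173 = 430, the triangle is acute, so the smallest enclosing circle is the circumcircle.
Circumcentre = (49/30, 49/30), r² = 44461/450.
Diameter = 2r = 2√(44461/450) ≈ 19.880.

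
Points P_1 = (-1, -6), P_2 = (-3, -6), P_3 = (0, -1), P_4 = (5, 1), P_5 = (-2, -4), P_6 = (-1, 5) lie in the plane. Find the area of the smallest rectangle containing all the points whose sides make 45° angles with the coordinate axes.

In coordinates u = x + y, v = x − y the rectangle is axis-aligned; the map (x,y)→(u,v) scales areas by 2.
u-values: -7, -9, -1, 6, -6, 4; range = 6 − (-9) = 15.
v-values: 5, 3, 1, 4, 2, -6; range = 5 − (-6) = 11.
Area = (15 × 11) / 2 = 82.5.

82.5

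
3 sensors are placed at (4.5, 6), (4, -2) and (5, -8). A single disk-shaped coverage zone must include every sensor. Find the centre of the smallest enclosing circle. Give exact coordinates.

Call the three points A, B, C in the order given.
Side lengths²: AB² = 64.25, AC² = 196.25, BC² = 37.
Since AC² = 196.25 ≥ 64.25 + 37 = 101.25, the angle opposite AC is not acute, so the smallest enclosing circle has AC as diameter.
Centre = midpoint of AC = (4.75, -1), r² = 196.25/4 = 49.0625.
Centre = (4.75, -1).

(4.75, -1)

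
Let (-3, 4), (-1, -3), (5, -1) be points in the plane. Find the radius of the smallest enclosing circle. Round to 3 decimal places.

Call the three points A, B, C in the order given.
Side lengths²: AB² = 53, AC² = 89, BC² = 40.
Since AC² = 89 < 53 + 40 = 93, the triangle is acute, so the smallest enclosing circle is the circumcircle.
Circumcentre = (41/46, 61/46), r² = 23585/1058.
r = √(23585/1058) ≈ 4.721.

4.721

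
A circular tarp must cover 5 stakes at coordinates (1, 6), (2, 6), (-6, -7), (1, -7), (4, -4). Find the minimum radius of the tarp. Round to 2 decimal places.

By Welzl's lemma the MEC is supported by two points (diametrically opposite) or three points (on a circumcircle).
The farthest pair is (2, 6)–(-6, -7) with squared distance 233. The circle on this segment as diameter has centre (-2, -0.5) and r² = 233/4 = 58.25.
Check (1, 6): distance² to centre = 51.25 ≤ 58.25, so it lies inside.
All remaining points lie in this disk, and no smaller disk contains both endpoints, so this is the minimum enclosing circle.
r = √(58.25) ≈ 7.63.

7.63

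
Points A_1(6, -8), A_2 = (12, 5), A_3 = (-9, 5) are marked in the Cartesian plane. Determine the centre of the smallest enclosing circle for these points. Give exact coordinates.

Side lengths²: A_1A_2² = 205, A_1A_3² = 394, A_2A_3² = 441.
Since A_2A_3² = 441 < 394 + 205 = 599, the triangle is acute, so the smallest enclosing circle is the circumcircle.
Circumcentre = (1.5, 51/26), r² = 40385/338.
Centre = (1.5, 51/26).

(1.5, 51/26)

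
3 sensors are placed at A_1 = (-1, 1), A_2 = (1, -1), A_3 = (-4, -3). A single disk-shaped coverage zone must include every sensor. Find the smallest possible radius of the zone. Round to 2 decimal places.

Side lengths²: A_1A_2² = 8, A_1A_3² = 25, A_2A_3² = 29.
Since A_2A_3² = 29 < 25 + 8 = 33, the triangle is acute, so the smallest enclosing circle is the circumcircle.
Circumcentre = (-23/14, -23/14), r² = 725/98.
r = √(725/98) ≈ 2.72.

2.72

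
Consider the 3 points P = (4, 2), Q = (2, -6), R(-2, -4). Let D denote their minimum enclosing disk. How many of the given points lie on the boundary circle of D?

Side lengths²: PQ² = 68, PR² = 72, QR² = 20.
Since PR² = 72 < 68 + 20 = 88, the triangle is acute, so the smallest enclosing circle is the circumcircle.
Circumcentre = (5/3, -5/3), r² = 170/9.
The points at distance exactly r from the centre are P, Q, R — 3 points.

3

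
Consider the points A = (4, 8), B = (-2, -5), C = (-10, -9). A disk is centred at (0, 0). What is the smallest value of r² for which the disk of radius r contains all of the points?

181

The required radius is the distance from (0, 0) to the farthest point.
Squared distances: 80, 29, 181.
Maximum is 181, attained at C.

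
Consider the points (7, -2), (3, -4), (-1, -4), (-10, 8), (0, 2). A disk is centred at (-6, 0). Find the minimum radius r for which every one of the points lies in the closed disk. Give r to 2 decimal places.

13.15

The required radius is the distance from (-6, 0) to the farthest point.
Squared distances: 173, 97, 41, 80, 40.
Maximum is 173, attained at (7, -2).
r = √173 ≈ 13.15.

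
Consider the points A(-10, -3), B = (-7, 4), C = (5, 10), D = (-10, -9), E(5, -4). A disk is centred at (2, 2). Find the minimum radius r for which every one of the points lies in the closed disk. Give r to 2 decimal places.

16.28

The required radius is the distance from (2, 2) to the farthest point.
Squared distances: 169, 85, 73, 265, 45.
Maximum is 265, attained at D.
r = √265 ≈ 16.28.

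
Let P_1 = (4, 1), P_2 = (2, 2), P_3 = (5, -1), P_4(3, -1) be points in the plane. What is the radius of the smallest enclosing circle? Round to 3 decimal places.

By Welzl's lemma the MEC is supported by two points (diametrically opposite) or three points (on a circumcircle).
The farthest pair is P_2–P_3 with squared distance 18. The circle on this segment as diameter has centre (3.5, 0.5) and r² = 18/4 = 4.5.
Check P_1: distance² to centre = 0.5 ≤ 4.5, so it lies inside.
All remaining points lie in this disk, and no smaller disk contains both endpoints, so this is the minimum enclosing circle.
r = √(4.5) ≈ 2.121.

2.121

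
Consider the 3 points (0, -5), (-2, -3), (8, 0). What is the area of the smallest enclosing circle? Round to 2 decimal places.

85.61

Call the three points A, B, C in the order given.
Side lengths²: AB² = 8, AC² = 89, BC² = 109.
Since BC² = 109 ≥ 89 + 8 = 97, the angle opposite BC is not acute, so the smallest enclosing circle has BC as diameter.
Centre = midpoint of BC = (3, -1.5), r² = 109/4 = 27.25.
Area = π·r² = π·27.25 ≈ 85.61.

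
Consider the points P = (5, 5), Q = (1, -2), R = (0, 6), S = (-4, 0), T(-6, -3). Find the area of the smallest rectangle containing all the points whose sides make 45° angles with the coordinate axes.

In coordinates u = x + y, v = x − y the rectangle is axis-aligned; the map (x,y)→(u,v) scales areas by 2.
u-values: 10, -1, 6, -4, -9; range = 10 − (-9) = 19.
v-values: 0, 3, -6, -4, -3; range = 3 − (-6) = 9.
Area = (19 × 9) / 2 = 85.5.

85.5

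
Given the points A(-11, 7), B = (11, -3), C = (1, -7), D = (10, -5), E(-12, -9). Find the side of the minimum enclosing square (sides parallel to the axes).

The bounding box has width 23 and height 16.
An axis-aligned square enclosing the set must have side ≥ max(width, height).
So the minimum side is max(23, 16) = 23.

23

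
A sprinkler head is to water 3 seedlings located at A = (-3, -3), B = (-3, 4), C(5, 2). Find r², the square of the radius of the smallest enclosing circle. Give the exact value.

23.640625

Side lengths²: AB² = 49, AC² = 89, BC² = 68.
Since AC² = 89 < 68 + 49 = 117, the triangle is acute, so the smallest enclosing circle is the circumcircle.
Circumcentre = (0.375, 0.5), r² = 23.640625.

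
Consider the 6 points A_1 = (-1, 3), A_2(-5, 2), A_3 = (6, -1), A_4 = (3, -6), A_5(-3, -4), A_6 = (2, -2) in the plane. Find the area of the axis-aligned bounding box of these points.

x ranges over [-5, 6], width 11.
y ranges over [-6, 3], height 9.
Area = 11 × 9 = 99.

99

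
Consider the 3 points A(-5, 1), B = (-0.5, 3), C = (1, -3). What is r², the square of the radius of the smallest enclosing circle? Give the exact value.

Side lengths²: AB² = 24.25, AC² = 52, BC² = 38.25.
Since AC² = 52 < 38.25 + 24.25 = 62.5, the triangle is acute, so the smallest enclosing circle is the circumcircle.
Circumcentre = (-1.65, -0.475), r² = 13.398125.

13.398125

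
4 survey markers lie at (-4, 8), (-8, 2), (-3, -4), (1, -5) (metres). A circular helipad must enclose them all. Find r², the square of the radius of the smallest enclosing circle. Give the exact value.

48.5

The minimum enclosing circle of a finite set is fixed by two of the points (as a diameter) or three (as a circumcircle).
The farthest pair is (-4, 8)–(1, -5) with squared distance 194. The circle on this segment as diameter has centre (-1.5, 1.5) and r² = 194/4 = 48.5.
Check (-8, 2): distance² to centre = 42.5 ≤ 48.5, so it lies inside.
All remaining points lie in this disk, and no smaller disk contains both endpoints, so this is the minimum enclosing circle.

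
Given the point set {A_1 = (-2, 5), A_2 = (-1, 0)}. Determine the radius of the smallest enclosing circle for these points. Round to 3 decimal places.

2.550

The smallest circle enclosing two points has them as diameter endpoints.
Centre = midpoint = (-1.5, 2.5); r² = |A_1A_2|²/4 = 26/4 = 6.5.
r = √(6.5) ≈ 2.550.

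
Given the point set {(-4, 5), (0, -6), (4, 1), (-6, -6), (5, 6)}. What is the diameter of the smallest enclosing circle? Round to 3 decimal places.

A smallest enclosing disk is always determined by at most three of the input points on its boundary.
The farthest pair is (-6, -6)–(5, 6) with squared distance 265. The circle on this segment as diameter has centre (-0.5, 0) and r² = 265/4 = 66.25.
Check (-4, 5): distance² to centre = 37.25 ≤ 66.25, so it lies inside.
All remaining points lie in this disk, and no smaller disk contains both endpoints, so this is the minimum enclosing circle.
Diameter = 2r = 2√(66.25) ≈ 16.279.

16.279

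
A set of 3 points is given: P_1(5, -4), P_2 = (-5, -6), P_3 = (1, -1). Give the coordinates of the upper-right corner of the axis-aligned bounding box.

(5, -1)

x-range [-5, 5], y-range [-6, -1].
The upper-right corner is (5, -1).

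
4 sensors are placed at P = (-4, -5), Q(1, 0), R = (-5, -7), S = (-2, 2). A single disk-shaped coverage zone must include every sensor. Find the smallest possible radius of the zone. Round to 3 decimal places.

4.778

By Welzl's lemma the MEC is supported by two points (diametrically opposite) or three points (on a circumcircle).
The minimum enclosing circle is determined by three boundary points: Q, R, S.
Their circumcentre is (-65/22, -59/22) with r² = 5525/242.
The farthest remaining point P is at distance² 1565/242 ≤ 5525/242.
r = √(5525/242) ≈ 4.778.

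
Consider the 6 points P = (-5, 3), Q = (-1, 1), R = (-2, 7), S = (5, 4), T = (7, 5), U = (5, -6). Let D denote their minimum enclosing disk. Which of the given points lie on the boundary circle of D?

R, U

The minimum enclosing circle of a finite set is fixed by two of the points (as a diameter) or three (as a circumcircle).
The farthest pair is R–U with squared distance 218. The circle on this segment as diameter has centre (1.5, 0.5) and r² = 218/4 = 54.5.
Check P: distance² to centre = 48.5 ≤ 54.5, so it lies inside.
All remaining points lie in this disk, and no smaller disk contains both endpoints, so this is the minimum enclosing circle.
The points at distance exactly r from the centre are R, U — 2 points.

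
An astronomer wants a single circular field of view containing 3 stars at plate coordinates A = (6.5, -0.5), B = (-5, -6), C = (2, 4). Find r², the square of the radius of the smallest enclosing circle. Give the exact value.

Side lengths²: AB² = 162.5, AC² = 40.5, BC² = 149.
Since AB² = 162.5 < 149 + 40.5 = 189.5, the triangle is acute, so the smallest enclosing circle is the circumcircle.
Circumcentre = (9/34, -38/17), r² = 48425/1156.

48425/1156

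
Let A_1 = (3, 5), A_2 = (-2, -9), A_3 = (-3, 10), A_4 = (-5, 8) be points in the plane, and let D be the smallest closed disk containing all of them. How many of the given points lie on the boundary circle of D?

2

The minimum enclosing circle of a finite set is fixed by two of the points (as a diameter) or three (as a circumcircle).
The farthest pair is A_2–A_3 with squared distance 362. The circle on this segment as diameter has centre (-2.5, 0.5) and r² = 362/4 = 90.5.
Check A_1: distance² to centre = 50.5 ≤ 90.5, so it lies inside.
All remaining points lie in this disk, and no smaller disk contains both endpoints, so this is the minimum enclosing circle.
The points at distance exactly r from the centre are A_2, A_3 — 2 points.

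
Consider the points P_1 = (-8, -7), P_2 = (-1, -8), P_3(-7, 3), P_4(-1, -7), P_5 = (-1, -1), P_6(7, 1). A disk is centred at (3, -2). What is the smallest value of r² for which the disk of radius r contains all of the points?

146

The required radius is the distance from (3, -2) to the farthest point.
Squared distances: 146, 52, 125, 41, 17, 25.
Maximum is 146, attained at P_1.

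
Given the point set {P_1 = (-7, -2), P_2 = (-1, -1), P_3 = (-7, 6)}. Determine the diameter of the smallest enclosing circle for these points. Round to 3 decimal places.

Side lengths²: P_1P_2² = 37, P_1P_3² = 64, P_2P_3² = 85.
Since P_2P_3² = 85 < 64 + 37 = 101, the triangle is acute, so the smallest enclosing circle is the circumcircle.
Circumcentre = (-55/12, 2), r² = 3145/144.
Diameter = 2r = 2√(3145/144) ≈ 9.347.

9.347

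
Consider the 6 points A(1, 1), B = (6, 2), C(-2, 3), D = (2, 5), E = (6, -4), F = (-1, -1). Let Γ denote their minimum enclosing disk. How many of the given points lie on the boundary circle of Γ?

3

The minimum enclosing circle is determined by three boundary points: C, D, E.
Their circumcentre is (95/44, -7/22) with r² = 54805/1936.
The farthest remaining point B is at distance² 38965/1936 ≤ 54805/1936.
The points at distance exactly r from the centre are C, D, E — 3 points.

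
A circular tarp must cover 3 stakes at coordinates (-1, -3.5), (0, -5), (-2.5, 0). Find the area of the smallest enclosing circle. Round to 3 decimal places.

Call the three points A, B, C in the order given.
Side lengths²: AB² = 3.25, AC² = 14.5, BC² = 31.25.
Since BC² = 31.25 ≥ 14.5 + 3.25 = 17.75, the angle opposite BC is not acute, so the smallest enclosing circle has BC as diameter.
Centre = midpoint of BC = (-1.25, -2.5), r² = 31.25/4 = 7.8125.
Area = π·r² = π·7.8125 ≈ 24.544.

24.544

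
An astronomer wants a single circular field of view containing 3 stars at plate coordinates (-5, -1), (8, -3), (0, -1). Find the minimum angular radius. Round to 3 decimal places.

6.576

Call the three points A, B, C in the order given.
Side lengths²: AB² = 173, AC² = 25, BC² = 68.
Since AB² = 173 ≥ 68 + 25 = 93, the angle opposite AB is not acute, so the smallest enclosing circle has AB as diameter.
Centre = midpoint of AB = (1.5, -2), r² = 173/4 = 43.25.
r = √(43.25) ≈ 6.576.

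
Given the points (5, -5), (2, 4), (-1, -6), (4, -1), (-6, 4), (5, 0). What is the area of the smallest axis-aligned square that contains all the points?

121

The bounding box has width 11 and height 10.
An axis-aligned square enclosing the set must have side ≥ max(width, height).
So the minimum side is max(11, 10) = 11.
Area = 11² = 121.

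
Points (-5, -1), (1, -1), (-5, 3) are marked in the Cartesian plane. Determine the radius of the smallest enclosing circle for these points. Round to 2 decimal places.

Call the three points A, B, C in the order given.
Side lengths²: AB² = 36, AC² = 16, BC² = 52.
Since BC² = 52 ≥ 36 + 16 = 52, the angle opposite BC is not acute, so the smallest enclosing circle has BC as diameter.
Centre = midpoint of BC = (-2, 1), r² = 52/4 = 13.
r = √13 ≈ 3.61.

3.61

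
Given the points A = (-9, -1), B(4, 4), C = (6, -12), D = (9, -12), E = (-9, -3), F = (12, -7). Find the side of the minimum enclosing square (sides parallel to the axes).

21

The bounding box has width 21 and height 16.
An axis-aligned square enclosing the set must have side ≥ max(width, height).
So the minimum side is max(21, 16) = 21.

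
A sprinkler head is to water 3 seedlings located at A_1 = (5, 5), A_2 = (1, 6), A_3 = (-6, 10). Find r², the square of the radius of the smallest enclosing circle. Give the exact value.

36.5

Side lengths²: A_1A_2² = 17, A_1A_3² = 146, A_2A_3² = 65.
Since A_1A_3² = 146 ≥ 65 + 17 = 82, the angle opposite A_1A_3 is not acute, so the smallest enclosing circle has A_1A_3 as diameter.
Centre = midpoint of A_1A_3 = (-0.5, 7.5), r² = 146/4 = 36.5.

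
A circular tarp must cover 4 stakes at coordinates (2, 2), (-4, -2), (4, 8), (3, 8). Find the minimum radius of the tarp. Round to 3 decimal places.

By Welzl's lemma the MEC is supported by two points (diametrically opposite) or three points (on a circumcircle).
The farthest pair is (-4, -2)–(4, 8) with squared distance 164. The circle on this segment as diameter has centre (0, 3) and r² = 164/4 = 41.
Check (2, 2): distance² to centre = 5 ≤ 41, so it lies inside.
All remaining points lie in this disk, and no smaller disk contains both endpoints, so this is the minimum enclosing circle.
r = √41 ≈ 6.403.

6.403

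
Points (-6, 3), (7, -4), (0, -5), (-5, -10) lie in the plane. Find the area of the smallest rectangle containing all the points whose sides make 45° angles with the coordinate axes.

180

In coordinates u = x + y, v = x − y the rectangle is axis-aligned; the map (x,y)→(u,v) scales areas by 2.
u-values: -3, 3, -5, -15; range = 3 − (-15) = 18.
v-values: -9, 11, 5, 5; range = 11 − (-9) = 20.
Area = (18 × 20) / 2 = 180.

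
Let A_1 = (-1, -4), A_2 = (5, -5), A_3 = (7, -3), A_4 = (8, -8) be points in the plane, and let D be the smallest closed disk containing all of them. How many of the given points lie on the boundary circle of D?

2

A smallest enclosing disk is always determined by at most three of the input points on its boundary.
The farthest pair is A_1–A_4 with squared distance 97. The circle on this segment as diameter has centre (3.5, -6) and r² = 97/4 = 24.25.
Check A_2: distance² to centre = 3.25 ≤ 24.25, so it lies inside.
All remaining points lie in this disk, and no smaller disk contains both endpoints, so this is the minimum enclosing circle.
The points at distance exactly r from the centre are A_1, A_4 — 2 points.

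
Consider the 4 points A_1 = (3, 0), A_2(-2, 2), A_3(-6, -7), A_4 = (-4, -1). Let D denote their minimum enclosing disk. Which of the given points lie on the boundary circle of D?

A_1, A_3

The minimum enclosing circle of a finite set is fixed by two of the points (as a diameter) or three (as a circumcircle).
The farthest pair is A_1–A_3 with squared distance 130. The circle on this segment as diameter has centre (-1.5, -3.5) and r² = 130/4 = 32.5.
Check A_2: distance² to centre = 30.5 ≤ 32.5, so it lies inside.
All remaining points lie in this disk, and no smaller disk contains both endpoints, so this is the minimum enclosing circle.
The points at distance exactly r from the centre are A_1, A_3 — 2 points.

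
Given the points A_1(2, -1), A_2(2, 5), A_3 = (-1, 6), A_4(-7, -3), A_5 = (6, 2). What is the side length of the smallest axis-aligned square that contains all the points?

The bounding box has width 13 and height 9.
An axis-aligned square enclosing the set must have side ≥ max(width, height).
So the minimum side is max(13, 9) = 13.

13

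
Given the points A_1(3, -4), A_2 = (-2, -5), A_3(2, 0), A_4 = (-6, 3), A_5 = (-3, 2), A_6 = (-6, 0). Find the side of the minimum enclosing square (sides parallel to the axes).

The bounding box has width 9 and height 8.
An axis-aligned square enclosing the set must have side ≥ max(width, height).
So the minimum side is max(9, 8) = 9.

9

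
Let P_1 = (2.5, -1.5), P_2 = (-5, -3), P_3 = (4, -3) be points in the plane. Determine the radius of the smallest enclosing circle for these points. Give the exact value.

4.5

Side lengths²: P_1P_2² = 58.5, P_1P_3² = 4.5, P_2P_3² = 81.
Since P_2P_3² = 81 ≥ 58.5 + 4.5 = 63, the angle opposite P_2P_3 is not acute, so the smallest enclosing circle has P_2P_3 as diameter.
Centre = midpoint of P_2P_3 = (-0.5, -3), r² = 81/4 = 20.25.
r = √(20.25) = 4.5.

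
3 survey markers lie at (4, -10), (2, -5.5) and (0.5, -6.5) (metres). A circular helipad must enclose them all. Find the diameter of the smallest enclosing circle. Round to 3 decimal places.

Call the three points A, B, C in the order given.
Side lengths²: AB² = 24.25, AC² = 24.5, BC² = 3.25.
Since AC² = 24.5 < 24.25 + 3.25 = 27.5, the triangle is acute, so the smallest enclosing circle is the circumcircle.
Circumcentre = (2.55, -7.95), r² = 6.305.
Diameter = 2r = 2√(6.305) ≈ 5.022.

5.022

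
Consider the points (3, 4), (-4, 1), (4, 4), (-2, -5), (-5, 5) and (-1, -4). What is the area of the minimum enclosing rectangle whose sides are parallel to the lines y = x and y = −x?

97.5

In coordinates u = x + y, v = x − y the rectangle is axis-aligned; the map (x,y)→(u,v) scales areas by 2.
u-values: 7, -3, 8, -7, 0, -5; range = 8 − (-7) = 15.
v-values: -1, -5, 0, 3, -10, 3; range = 3 − (-10) = 13.
Area = (15 × 13) / 2 = 97.5.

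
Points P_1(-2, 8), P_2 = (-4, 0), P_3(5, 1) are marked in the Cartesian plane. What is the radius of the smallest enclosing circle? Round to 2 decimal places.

Side lengths²: P_1P_2² = 68, P_1P_3² = 98, P_2P_3² = 82.
Since P_1P_3² = 98 < 82 + 68 = 150, the triangle is acute, so the smallest enclosing circle is the circumcircle.
Circumcentre = (0.2, 3.2), r² = 27.88.
r = √(27.88) ≈ 5.28.

5.28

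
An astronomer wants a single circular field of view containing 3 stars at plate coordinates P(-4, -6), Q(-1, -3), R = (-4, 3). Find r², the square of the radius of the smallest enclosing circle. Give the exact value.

20.25

Side lengths²: PQ² = 18, PR² = 81, QR² = 45.
Since PR² = 81 ≥ 45 + 18 = 63, the angle opposite PR is not acute, so the smallest enclosing circle has PR as diameter.
Centre = midpoint of PR = (-4, -1.5), r² = 81/4 = 20.25.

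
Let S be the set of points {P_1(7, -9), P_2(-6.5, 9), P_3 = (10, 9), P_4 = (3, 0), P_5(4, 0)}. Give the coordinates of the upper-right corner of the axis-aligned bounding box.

x-range [-6.5, 10], y-range [-9, 9].
The upper-right corner is (10, 9).

(10, 9)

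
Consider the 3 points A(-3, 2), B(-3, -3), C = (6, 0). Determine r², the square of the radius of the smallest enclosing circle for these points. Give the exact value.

425/18

Side lengths²: AB² = 25, AC² = 85, BC² = 90.
Since BC² = 90 < 85 + 25 = 110, the triangle is acute, so the smallest enclosing circle is the circumcircle.
Circumcentre = (7/6, -0.5), r² = 425/18.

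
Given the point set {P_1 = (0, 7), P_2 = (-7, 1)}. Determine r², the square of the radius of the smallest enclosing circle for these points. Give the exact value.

The smallest circle enclosing two points has them as diameter endpoints.
Centre = midpoint = (-3.5, 4); r² = |P_1P_2|²/4 = 85/4 = 21.25.

21.25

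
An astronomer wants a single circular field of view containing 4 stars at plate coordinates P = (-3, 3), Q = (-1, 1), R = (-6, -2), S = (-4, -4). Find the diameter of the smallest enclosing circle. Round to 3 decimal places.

The farthest pair is P–S with squared distance 50. The circle on this segment as diameter has centre (-3.5, -0.5) and r² = 50/4 = 12.5.
Check Q: distance² to centre = 8.5 ≤ 12.5, so it lies inside.
All remaining points lie in this disk, and no smaller disk contains both endpoints, so this is the minimum enclosing circle.
Diameter = 2r = 2√(12.5) ≈ 7.071.

7.071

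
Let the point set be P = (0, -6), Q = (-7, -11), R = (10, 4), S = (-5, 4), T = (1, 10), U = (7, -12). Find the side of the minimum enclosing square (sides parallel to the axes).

22

The bounding box has width 17 and height 22.
An axis-aligned square enclosing the set must have side ≥ max(width, height).
So the minimum side is max(17, 22) = 22.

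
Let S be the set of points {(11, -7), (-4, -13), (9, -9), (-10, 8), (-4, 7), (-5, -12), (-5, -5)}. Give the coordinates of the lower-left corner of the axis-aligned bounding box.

x-range [-10, 11], y-range [-13, 8].
The lower-left corner is (-10, -13).

(-10, -13)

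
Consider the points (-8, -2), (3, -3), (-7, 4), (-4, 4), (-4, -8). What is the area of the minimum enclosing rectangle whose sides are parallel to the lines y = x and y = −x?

In coordinates u = x + y, v = x − y the rectangle is axis-aligned; the map (x,y)→(u,v) scales areas by 2.
u-values: -10, 0, -3, 0, -12; range = 0 − (-12) = 12.
v-values: -6, 6, -11, -8, 4; range = 6 − (-11) = 17.
Area = (12 × 17) / 2 = 102.

102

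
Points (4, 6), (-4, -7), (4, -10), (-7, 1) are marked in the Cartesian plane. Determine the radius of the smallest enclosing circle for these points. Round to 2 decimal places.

8.54

A smallest enclosing disk is always determined by at most three of the input points on its boundary.
The minimum enclosing circle is determined by three boundary points: (4, 6), (4, -10), (-7, 1).
Their circumcentre is (1, -2) with r² = 73.
The farthest remaining point (-4, -7) is at distance² 50 ≤ 73.
r = √73 ≈ 8.54.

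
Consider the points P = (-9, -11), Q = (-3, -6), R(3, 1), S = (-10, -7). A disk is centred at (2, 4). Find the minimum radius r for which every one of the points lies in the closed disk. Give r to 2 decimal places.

18.60

The required radius is the distance from (2, 4) to the farthest point.
Squared distances: 346, 125, 10, 265.
Maximum is 346, attained at P.
r = √346 ≈ 18.60.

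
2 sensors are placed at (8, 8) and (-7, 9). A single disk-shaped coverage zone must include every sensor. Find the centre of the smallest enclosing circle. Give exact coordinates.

The smallest circle enclosing two points has them as diameter endpoints.
Centre = midpoint = (0.5, 8.5); r² = |(8, 8)−(-7, 9)|²/4 = 226/4 = 56.5.
Centre = (0.5, 8.5).

(0.5, 8.5)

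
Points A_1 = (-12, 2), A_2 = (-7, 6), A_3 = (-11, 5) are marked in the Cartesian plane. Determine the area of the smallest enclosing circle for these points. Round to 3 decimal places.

Side lengths²: A_1A_2² = 41, A_1A_3² = 10, A_2A_3² = 17.
Since A_1A_2² = 41 ≥ 17 + 10 = 27, the angle opposite A_1A_2 is not acute, so the smallest enclosing circle has A_1A_2 as diameter.
Centre = midpoint of A_1A_2 = (-9.5, 4), r² = 41/4 = 10.25.
Area = π·r² = π·10.25 ≈ 32.201.

32.201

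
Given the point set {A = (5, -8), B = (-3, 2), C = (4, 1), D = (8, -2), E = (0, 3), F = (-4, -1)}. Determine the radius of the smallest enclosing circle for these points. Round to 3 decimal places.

A smallest enclosing disk is always determined by at most three of the input points on its boundary.
The minimum enclosing circle is determined by three boundary points: A, B, D.
Their circumcentre is (41/26, -33/13) with r² = 28085/676.
The farthest remaining point F is at distance² 22625/676 ≤ 28085/676.
r = √(28085/676) ≈ 6.446.

6.446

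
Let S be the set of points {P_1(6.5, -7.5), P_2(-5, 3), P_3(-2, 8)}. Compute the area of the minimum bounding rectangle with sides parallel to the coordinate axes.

178.25

x ranges over [-5, 6.5], width 11.5.
y ranges over [-7.5, 8], height 15.5.
Area = 11.5 × 15.5 = 178.25.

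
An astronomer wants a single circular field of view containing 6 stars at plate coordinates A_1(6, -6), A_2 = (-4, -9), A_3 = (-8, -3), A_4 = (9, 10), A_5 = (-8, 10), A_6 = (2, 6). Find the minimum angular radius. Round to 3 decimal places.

A smallest enclosing disk is always determined by at most three of the input points on its boundary.
The minimum enclosing circle is determined by three boundary points: A_2, A_4, A_5.
Their circumcentre is (0.5, 71/38) with r² = 99905/722.
The farthest remaining point A_3 is at distance² 69277/722 ≤ 99905/722.
r = √(99905/722) ≈ 11.763.

11.763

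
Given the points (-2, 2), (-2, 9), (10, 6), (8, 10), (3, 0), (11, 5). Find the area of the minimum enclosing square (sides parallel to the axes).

169

The bounding box has width 13 and height 10.
An axis-aligned square enclosing the set must have side ≥ max(width, height).
So the minimum side is max(13, 10) = 13.
Area = 13² = 169.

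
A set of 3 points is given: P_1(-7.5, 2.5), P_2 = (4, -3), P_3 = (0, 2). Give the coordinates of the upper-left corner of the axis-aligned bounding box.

(-7.5, 2.5)

x-range [-7.5, 4], y-range [-3, 2.5].
The upper-left corner is (-7.5, 2.5).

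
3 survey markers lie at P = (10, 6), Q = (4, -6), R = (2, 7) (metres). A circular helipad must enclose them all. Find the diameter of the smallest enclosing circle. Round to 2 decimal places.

13.95

Side lengths²: PQ² = 180, PR² = 65, QR² = 173.
Since PQ² = 180 < 173 + 65 = 238, the triangle is acute, so the smallest enclosing circle is the circumcircle.
Circumcentre = (90/17, 29/34), r² = 56225/1156.
Diameter = 2r = 2√(56225/1156) ≈ 13.95.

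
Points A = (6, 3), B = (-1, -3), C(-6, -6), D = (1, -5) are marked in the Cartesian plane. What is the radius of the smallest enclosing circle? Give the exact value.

7.5

The farthest pair is A–C with squared distance 225. The circle on this segment as diameter has centre (0, -1.5) and r² = 225/4 = 56.25.
Check B: distance² to centre = 3.25 ≤ 56.25, so it lies inside.
All remaining points lie in this disk, and no smaller disk contains both endpoints, so this is the minimum enclosing circle.
r = √(56.25) = 7.5.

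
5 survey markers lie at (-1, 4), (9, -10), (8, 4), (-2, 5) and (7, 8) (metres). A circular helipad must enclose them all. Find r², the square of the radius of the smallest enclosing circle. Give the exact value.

35465/392

The minimum enclosing circle is determined by three boundary points: (9, -10), (-2, 5), (7, 8).
Their circumcentre is (143/28, -37/28) with r² = 35465/392.
The farthest remaining point (-1, 4) is at distance² 25721/392 ≤ 35465/392.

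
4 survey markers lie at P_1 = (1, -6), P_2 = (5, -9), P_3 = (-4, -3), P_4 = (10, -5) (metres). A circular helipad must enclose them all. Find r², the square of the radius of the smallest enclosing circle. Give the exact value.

The farthest pair is P_3–P_4 with squared distance 200. The circle on this segment as diameter has centre (3, -4) and r² = 200/4 = 50.
Check P_1: distance² to centre = 8 ≤ 50, so it lies inside.
All remaining points lie in this disk, and no smaller disk contains both endpoints, so this is the minimum enclosing circle.

50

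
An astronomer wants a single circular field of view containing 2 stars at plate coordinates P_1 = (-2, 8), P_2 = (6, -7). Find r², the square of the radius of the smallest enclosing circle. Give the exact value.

72.25

The smallest circle enclosing two points has them as diameter endpoints.
Centre = midpoint = (2, 0.5); r² = |P_1P_2|²/4 = 289/4 = 72.25.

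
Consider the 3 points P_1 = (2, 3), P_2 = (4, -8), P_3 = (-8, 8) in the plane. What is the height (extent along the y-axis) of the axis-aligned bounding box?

max y = 8, min y = -8, so height = 16.

16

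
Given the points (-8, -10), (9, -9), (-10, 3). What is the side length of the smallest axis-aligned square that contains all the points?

19

The bounding box has width 19 and height 13.
An axis-aligned square enclosing the set must have side ≥ max(width, height).
So the minimum side is max(19, 13) = 19.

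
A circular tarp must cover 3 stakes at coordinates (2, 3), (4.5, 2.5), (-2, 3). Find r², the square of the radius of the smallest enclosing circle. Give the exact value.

10.625

Call the three points A, B, C in the order given.
Side lengths²: AB² = 6.5, AC² = 16, BC² = 42.5.
Since BC² = 42.5 ≥ 16 + 6.5 = 22.5, the angle opposite BC is not acute, so the smallest enclosing circle has BC as diameter.
Centre = midpoint of BC = (1.25, 2.75), r² = 42.5/4 = 10.625.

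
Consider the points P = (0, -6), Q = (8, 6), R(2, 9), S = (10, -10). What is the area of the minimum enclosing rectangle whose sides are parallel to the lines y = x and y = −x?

270

In coordinates u = x + y, v = x − y the rectangle is axis-aligned; the map (x,y)→(u,v) scales areas by 2.
u-values: -6, 14, 11, 0; range = 14 − (-6) = 20.
v-values: 6, 2, -7, 20; range = 20 − (-7) = 27.
Area = (20 × 27) / 2 = 270.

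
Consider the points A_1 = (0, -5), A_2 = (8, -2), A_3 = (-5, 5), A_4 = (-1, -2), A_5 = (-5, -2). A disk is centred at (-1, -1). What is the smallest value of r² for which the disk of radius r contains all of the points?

82

The required radius is the distance from (-1, -1) to the farthest point.
Squared distances: 17, 82, 52, 1, 17.
Maximum is 82, attained at A_2.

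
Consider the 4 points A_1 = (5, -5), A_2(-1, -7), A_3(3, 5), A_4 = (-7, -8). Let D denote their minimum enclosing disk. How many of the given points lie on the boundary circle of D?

2

The minimum enclosing circle of a finite set is fixed by two of the points (as a diameter) or three (as a circumcircle).
The farthest pair is A_3–A_4 with squared distance 269. The circle on this segment as diameter has centre (-2, -1.5) and r² = 269/4 = 67.25.
Check A_1: distance² to centre = 61.25 ≤ 67.25, so it lies inside.
All remaining points lie in this disk, and no smaller disk contains both endpoints, so this is the minimum enclosing circle.
The points at distance exactly r from the centre are A_3, A_4 — 2 points.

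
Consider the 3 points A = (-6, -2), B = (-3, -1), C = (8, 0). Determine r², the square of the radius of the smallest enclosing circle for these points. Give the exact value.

Side lengths²: AB² = 10, AC² = 200, BC² = 122.
Since AC² = 200 ≥ 122 + 10 = 132, the angle opposite AC is not acute, so the smallest enclosing circle has AC as diameter.
Centre = midpoint of AC = (1, -1), r² = 200/4 = 50.

50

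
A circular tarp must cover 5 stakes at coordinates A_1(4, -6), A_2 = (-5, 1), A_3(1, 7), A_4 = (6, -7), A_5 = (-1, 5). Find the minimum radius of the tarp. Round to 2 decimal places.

7.53

A smallest enclosing disk is always determined by at most three of the input points on its boundary.
The minimum enclosing circle is determined by three boundary points: A_2, A_3, A_4.
Their circumcentre is (91/38, -15/38) with r² = 40885/722.
The farthest remaining point A_5 is at distance² 29333/722 ≤ 40885/722.
r = √(40885/722) ≈ 7.53.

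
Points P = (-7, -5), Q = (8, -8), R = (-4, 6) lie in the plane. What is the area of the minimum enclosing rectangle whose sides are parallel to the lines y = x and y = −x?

In coordinates u = x + y, v = x − y the rectangle is axis-aligned; the map (x,y)→(u,v) scales areas by 2.
u-values: -12, 0, 2; range = 2 − (-12) = 14.
v-values: -2, 16, -10; range = 16 − (-10) = 26.
Area = (14 × 26) / 2 = 182.

182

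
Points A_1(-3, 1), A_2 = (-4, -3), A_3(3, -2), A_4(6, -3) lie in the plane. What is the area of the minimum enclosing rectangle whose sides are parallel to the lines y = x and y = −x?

In coordinates u = x + y, v = x − y the rectangle is axis-aligned; the map (x,y)→(u,v) scales areas by 2.
u-values: -2, -7, 1, 3; range = 3 − (-7) = 10.
v-values: -4, -1, 5, 9; range = 9 − (-4) = 13.
Area = (10 × 13) / 2 = 65.

65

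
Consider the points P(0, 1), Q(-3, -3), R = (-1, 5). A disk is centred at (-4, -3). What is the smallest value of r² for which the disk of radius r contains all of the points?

The required radius is the distance from (-4, -3) to the farthest point.
Squared distances: 32, 1, 73.
Maximum is 73, attained at R.

73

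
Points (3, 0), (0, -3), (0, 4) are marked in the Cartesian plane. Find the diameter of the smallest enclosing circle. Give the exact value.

Call the three points A, B, C in the order given.
Side lengths²: AB² = 18, AC² = 25, BC² = 49.
Since BC² = 49 ≥ 25 + 18 = 43, the angle opposite BC is not acute, so the smallest enclosing circle has BC as diameter.
Centre = midpoint of BC = (0, 0.5), r² = 49/4 = 12.25.
Diameter = 2r = 2√(12.25) = 7.

7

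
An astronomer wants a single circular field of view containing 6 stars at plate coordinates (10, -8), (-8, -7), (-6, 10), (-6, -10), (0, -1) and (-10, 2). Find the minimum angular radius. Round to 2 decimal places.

12.14

The minimum enclosing circle of a finite set is fixed by two of the points (as a diameter) or three (as a circumcircle).
The minimum enclosing circle is determined by three boundary points: (10, -8), (-6, 10), (-6, -10).
Their circumcentre is (0.875, 0) with r² = 147.265625.
The farthest remaining point (-8, -7) is at distance² 127.765625 ≤ 147.265625.
r = √(147.265625) ≈ 12.14.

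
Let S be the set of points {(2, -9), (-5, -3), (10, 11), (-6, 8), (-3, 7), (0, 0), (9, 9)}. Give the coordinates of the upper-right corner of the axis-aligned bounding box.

x-range [-6, 10], y-range [-9, 11].
The upper-right corner is (10, 11).

(10, 11)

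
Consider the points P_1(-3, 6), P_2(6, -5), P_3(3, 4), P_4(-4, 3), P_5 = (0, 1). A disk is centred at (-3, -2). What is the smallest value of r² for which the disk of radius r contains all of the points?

The required radius is the distance from (-3, -2) to the farthest point.
Squared distances: 64, 90, 72, 26, 18.
Maximum is 90, attained at P_2.

90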